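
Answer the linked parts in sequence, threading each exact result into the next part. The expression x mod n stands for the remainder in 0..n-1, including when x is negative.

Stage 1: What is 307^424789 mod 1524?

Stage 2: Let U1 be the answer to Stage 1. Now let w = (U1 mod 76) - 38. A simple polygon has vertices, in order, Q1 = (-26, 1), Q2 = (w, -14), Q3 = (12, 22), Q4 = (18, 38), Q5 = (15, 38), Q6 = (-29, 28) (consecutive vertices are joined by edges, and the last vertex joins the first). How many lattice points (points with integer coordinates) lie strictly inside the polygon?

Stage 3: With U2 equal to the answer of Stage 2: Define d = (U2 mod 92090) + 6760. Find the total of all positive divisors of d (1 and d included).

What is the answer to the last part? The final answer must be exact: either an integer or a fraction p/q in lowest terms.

Stage 1: squarings mod 1524: 307^1=307, 307^2=1285, 307^4=733, 307^8=841, 307^16=145, 307^32=1213, 307^64=709, 307^128=1285, 307^256=733, 307^512=841, 307^1024=145, 307^2048=1213, 307^4096=709, 307^8192=1285, 307^16384=733, 307^32768=841, 307^65536=145, 307^131072=1213, 307^262144=709; 307^424789 = 307^1 * 307^4 * 307^16 * 307^64 * 307^256 * 307^512 * 307^2048 * 307^4096 * 307^8192 * 307^16384 * 307^131072 * 307^262144 = 499 (mod 1524); answer 499
Stage 2: U1 = 499; w = 5; cross terms: (-26*-14 - 5*1)=359, (5*22 - 12*-14)=278, (12*38 - 18*22)=60, (18*38 - 15*38)=114, (15*28 - -29*38)=1522, (-29*1 - -26*28)=699; twice the area = |3032| = 3032; area = 1516; boundary points = 1 + 1 + 2 + 3 + 2 + 3 = 12; strictly interior points = area - boundary/2 + 1 = 1511; answer 1511
Stage 3: U2 = 1511; d = 8271; 8271 = 3^2 * 919; sigma = (1 + 3 + 9) * (1 + 919) = 13 * 920 = 11960; answer 11960

11960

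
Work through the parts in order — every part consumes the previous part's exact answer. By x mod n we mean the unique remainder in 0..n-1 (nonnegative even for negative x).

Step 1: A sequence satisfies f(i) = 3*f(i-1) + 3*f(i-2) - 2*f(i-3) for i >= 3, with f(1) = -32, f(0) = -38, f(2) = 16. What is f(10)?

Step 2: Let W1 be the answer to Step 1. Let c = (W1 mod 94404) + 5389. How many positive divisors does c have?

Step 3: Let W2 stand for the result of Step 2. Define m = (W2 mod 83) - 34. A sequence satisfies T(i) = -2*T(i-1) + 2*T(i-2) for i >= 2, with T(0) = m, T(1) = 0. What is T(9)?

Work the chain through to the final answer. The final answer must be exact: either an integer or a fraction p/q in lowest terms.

Step 1: f(3) = 3*(16) + 3*(-32) - 2*(-38) = 28; iterating: f(3)=28, f(4)=196, f(5)=640, f(6)=2452, f(7)=8884, f(8)=32728, f(9)=119932, f(10)=440212; answer 440212
Step 2: W1 = 440212; c = 67985; 67985 = 5 * 13597; number of divisors = (1+1) * (1+1) = 4; answer 4
Step 3: W2 = 4; m = -30; T(2) = -2*(0) + 2*(-30) = -60; iterating: T(2)=-60, T(3)=120, T(4)=-360, T(5)=960, T(6)=-2640, T(7)=7200, T(8)=-19680, T(9)=53760; answer 53760

53760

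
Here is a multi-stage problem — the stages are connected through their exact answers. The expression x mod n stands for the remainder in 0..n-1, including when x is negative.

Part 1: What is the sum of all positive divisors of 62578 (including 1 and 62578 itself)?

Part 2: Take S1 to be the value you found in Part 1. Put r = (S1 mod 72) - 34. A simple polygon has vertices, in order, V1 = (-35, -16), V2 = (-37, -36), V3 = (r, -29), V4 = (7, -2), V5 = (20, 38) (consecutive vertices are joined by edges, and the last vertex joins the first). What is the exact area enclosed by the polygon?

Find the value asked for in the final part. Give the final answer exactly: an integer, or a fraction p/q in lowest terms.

Part 1: 62578 = 2 * 67 * 467; sigma = (1 + 2) * (1 + 67) * (1 + 467) = 3 * 68 * 468 = 95472; answer 95472
Part 2: S1 = 95472; r = -34; cross terms: (-35*-36 - -37*-16)=668, (-37*-29 - -34*-36)=-151, (-34*-2 - 7*-29)=271, (7*38 - 20*-2)=306, (20*-16 - -35*38)=1010; twice the area = |2104| = 2104; area = 1052; answer 1052

1052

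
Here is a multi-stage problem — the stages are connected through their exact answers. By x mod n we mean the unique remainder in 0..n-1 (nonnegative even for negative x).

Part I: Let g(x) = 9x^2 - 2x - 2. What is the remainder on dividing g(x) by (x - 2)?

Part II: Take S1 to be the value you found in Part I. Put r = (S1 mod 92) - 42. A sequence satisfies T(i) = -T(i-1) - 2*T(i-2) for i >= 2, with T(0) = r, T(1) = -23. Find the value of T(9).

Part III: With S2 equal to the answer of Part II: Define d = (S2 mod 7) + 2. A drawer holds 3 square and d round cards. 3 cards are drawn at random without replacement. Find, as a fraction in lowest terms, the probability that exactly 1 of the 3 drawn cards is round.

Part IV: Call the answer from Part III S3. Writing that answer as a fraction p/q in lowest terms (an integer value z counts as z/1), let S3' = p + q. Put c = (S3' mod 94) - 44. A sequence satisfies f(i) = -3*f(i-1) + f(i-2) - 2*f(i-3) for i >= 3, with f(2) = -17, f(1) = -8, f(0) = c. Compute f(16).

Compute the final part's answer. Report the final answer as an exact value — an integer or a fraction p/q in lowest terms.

-648738860

Part I: remainder = value at the root: 9*(2)^2 - 2*(2)^1 - 2 = (36) + (-4) + (-2) = 30; answer 30
Part II: S1 = 30; r = -12; T(2) = -1*(-23) - 2*(-12) = 47; iterating: T(2)=47, T(3)=-1, T(4)=-93, T(5)=95, T(6)=91, T(7)=-281, T(8)=99, T(9)=463; answer 463
Part III: S2 = 463; d = 3; total draws C(6,3) = 20; favorable C(3,1)*C(3,2) = 9; P = 9/20; answer 9/20
Part IV: S3 = 9/20; threaded value p + q = 29; c = -15; f(3) = -3*(-17) + 1*(-8) - 2*(-15) = 73; iterating: f(3)=73, f(4)=-220, f(5)=767, f(6)=-2667, f(7)=9208, f(8)=-31825, f(9)=110017, f(10)=-380292, f(11)=1314543, f(12)=-4543955, f(13)=15706992, f(14)=-54294017, f(15)=187676953, f(16)=-648738860; answer -648738860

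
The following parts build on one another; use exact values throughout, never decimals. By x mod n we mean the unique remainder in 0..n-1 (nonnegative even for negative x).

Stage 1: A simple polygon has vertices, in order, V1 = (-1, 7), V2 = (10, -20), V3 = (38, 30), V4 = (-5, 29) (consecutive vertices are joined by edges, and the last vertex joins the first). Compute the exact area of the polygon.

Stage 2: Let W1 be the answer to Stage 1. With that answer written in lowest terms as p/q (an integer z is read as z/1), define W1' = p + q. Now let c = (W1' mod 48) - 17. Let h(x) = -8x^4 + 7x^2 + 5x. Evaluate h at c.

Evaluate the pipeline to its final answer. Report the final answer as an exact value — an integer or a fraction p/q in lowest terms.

Stage 1: cross terms: (-1*-20 - 10*7)=-50, (10*30 - 38*-20)=1060, (38*29 - -5*30)=1252, (-5*7 - -1*29)=-6; twice the area = |2256| = 2256; area = 1128; answer 1128
Stage 2: W1 = 1128; threaded value p + q = 1129; c = 8; -8*(8)^4 + 7*(8)^2 + 5*(8)^1 = (-32768) + (448) + (40) = -32280; answer -32280

-32280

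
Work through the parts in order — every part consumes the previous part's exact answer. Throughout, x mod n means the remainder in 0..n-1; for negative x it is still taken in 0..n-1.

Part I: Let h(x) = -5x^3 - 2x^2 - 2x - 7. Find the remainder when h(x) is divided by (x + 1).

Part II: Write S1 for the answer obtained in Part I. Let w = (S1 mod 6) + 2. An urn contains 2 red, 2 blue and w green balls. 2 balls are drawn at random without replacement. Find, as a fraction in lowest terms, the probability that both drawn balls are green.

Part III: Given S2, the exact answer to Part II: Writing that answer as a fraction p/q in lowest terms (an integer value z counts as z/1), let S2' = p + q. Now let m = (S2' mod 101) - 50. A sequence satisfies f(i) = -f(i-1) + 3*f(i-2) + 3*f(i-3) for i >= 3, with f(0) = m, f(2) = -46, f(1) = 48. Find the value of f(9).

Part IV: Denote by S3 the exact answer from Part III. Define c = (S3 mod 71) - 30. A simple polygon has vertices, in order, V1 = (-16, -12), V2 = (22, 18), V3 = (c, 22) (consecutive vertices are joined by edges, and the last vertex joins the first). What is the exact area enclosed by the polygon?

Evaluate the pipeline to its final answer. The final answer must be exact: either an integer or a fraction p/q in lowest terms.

134

Part I: remainder = value at the root: -5*(-1)^3 - 2*(-1)^2 - 2*(-1)^1 - 7 = (5) + (-2) + (2) + (-7) = -2; answer -2
Part II: S1 = -2; w = 6; total draws C(10,2) = 45; favorable C(6,2) = 15; P = 1/3; answer 1/3
Part III: S2 = 1/3; threaded value p + q = 4; m = -46; f(3) = -1*(-46) + 3*(48) + 3*(-46) = 52; iterating: f(3)=52, f(4)=-46, f(5)=64, f(6)=-46, f(7)=100, f(8)=-46, f(9)=208; answer 208
Part IV: S3 = 208; c = 36; cross terms: (-16*18 - 22*-12)=-24, (22*22 - 36*18)=-164, (36*-12 - -16*22)=-80; twice the area = |-268| = 268; area = 134; answer 134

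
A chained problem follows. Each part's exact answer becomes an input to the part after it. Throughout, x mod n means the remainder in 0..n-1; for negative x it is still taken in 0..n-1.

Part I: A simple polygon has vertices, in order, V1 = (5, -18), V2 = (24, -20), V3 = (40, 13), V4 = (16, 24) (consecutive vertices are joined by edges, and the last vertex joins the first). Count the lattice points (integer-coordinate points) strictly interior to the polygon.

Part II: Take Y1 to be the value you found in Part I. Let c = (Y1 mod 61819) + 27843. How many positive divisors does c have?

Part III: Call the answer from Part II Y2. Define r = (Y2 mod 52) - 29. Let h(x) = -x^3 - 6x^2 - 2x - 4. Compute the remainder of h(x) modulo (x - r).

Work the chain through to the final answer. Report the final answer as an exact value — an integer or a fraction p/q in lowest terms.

Part I: cross terms: (5*-20 - 24*-18)=332, (24*13 - 40*-20)=1112, (40*24 - 16*13)=752, (16*-18 - 5*24)=-408; twice the area = |1788| = 1788; area = 894; boundary points = 1 + 1 + 1 + 1 = 4; strictly interior points = area - boundary/2 + 1 = 893; answer 893
Part II: Y1 = 893; c = 28736; 28736 = 2^6 * 449; number of divisors = (6+1) * (1+1) = 14; answer 14
Part III: Y2 = 14; r = -15; remainder = value at the root: -1*(-15)^3 - 6*(-15)^2 - 2*(-15)^1 - 4 = (3375) + (-1350) + (30) + (-4) = 2051; answer 2051

2051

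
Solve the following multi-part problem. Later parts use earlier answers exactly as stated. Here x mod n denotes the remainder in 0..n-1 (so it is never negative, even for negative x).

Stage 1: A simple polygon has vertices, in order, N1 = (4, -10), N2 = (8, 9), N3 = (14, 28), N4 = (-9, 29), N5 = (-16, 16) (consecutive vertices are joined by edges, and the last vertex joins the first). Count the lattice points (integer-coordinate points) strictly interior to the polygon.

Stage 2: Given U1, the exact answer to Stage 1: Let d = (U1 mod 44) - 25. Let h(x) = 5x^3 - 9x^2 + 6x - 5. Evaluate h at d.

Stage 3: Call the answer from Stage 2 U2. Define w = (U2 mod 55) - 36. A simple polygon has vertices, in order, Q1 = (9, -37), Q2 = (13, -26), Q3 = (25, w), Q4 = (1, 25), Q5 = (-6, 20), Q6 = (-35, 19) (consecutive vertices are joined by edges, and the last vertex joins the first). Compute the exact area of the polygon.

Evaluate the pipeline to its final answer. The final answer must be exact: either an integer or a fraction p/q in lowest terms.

Stage 1: cross terms: (4*9 - 8*-10)=116, (8*28 - 14*9)=98, (14*29 - -9*28)=658, (-9*16 - -16*29)=320, (-16*-10 - 4*16)=96; twice the area = |1288| = 1288; area = 644; boundary points = 1 + 1 + 1 + 1 + 2 = 6; strictly interior points = area - boundary/2 + 1 = 642; answer 642
Stage 2: U1 = 642; d = 1; 5*(1)^3 - 9*(1)^2 + 6*(1)^1 - 5 = (5) + (-9) + (6) + (-5) = -3; answer -3
Stage 3: U2 = -3; w = 16; cross terms: (9*-26 - 13*-37)=247, (13*16 - 25*-26)=858, (25*25 - 1*16)=609, (1*20 - -6*25)=170, (-6*19 - -35*20)=586, (-35*-37 - 9*19)=1124; twice the area = |3594| = 3594; area = 1797; answer 1797

1797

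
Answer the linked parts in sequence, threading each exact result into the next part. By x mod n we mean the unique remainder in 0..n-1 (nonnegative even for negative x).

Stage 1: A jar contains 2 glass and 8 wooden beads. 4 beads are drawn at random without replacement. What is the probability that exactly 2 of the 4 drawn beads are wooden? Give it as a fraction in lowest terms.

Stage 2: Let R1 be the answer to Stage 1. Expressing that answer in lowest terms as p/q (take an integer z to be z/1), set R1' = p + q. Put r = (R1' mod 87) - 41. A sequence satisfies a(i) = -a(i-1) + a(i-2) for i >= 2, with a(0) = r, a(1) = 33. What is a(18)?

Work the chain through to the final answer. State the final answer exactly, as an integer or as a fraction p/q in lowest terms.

Stage 1: total draws C(10,4) = 210; favorable C(8,2)*C(2,2) = 28; P = 2/15; answer 2/15
Stage 2: R1 = 2/15; threaded value p + q = 17; r = -24; a(2) = -1*(33) + 1*(-24) = -57; iterating: a(2)=-57, a(3)=90, a(4)=-147, a(5)=237, a(6)=-384, a(7)=621, a(8)=-1005, a(9)=1626, a(10)=-2631, a(11)=4257, a(12)=-6888, a(13)=11145, a(14)=-18033, a(15)=29178, a(16)=-47211, a(17)=76389, a(18)=-123600; answer -123600

-123600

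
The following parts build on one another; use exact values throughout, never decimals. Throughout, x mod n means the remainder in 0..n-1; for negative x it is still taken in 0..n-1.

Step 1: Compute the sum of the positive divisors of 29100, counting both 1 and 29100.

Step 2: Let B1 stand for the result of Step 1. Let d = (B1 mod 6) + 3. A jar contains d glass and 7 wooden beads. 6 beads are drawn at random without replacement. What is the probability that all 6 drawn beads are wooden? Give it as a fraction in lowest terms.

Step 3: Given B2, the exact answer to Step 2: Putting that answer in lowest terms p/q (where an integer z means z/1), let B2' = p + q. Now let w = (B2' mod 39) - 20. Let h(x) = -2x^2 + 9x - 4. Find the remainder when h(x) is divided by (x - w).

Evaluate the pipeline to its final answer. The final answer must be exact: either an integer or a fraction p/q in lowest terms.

-72

Step 1: 29100 = 2^2 * 3 * 5^2 * 97; sigma = (1 + 2 + 4) * (1 + 3) * (1 + 5 + 25) * (1 + 97) = 7 * 4 * 31 * 98 = 85064; answer 85064
Step 2: B1 = 85064; d = 5; total draws C(12,6) = 924; favorable C(7,6) = 7; P = 1/132; answer 1/132
Step 3: B2 = 1/132; threaded value p + q = 133; w = -4; remainder = value at the root: -2*(-4)^2 + 9*(-4)^1 - 4 = (-32) + (-36) + (-4) = -72; answer -72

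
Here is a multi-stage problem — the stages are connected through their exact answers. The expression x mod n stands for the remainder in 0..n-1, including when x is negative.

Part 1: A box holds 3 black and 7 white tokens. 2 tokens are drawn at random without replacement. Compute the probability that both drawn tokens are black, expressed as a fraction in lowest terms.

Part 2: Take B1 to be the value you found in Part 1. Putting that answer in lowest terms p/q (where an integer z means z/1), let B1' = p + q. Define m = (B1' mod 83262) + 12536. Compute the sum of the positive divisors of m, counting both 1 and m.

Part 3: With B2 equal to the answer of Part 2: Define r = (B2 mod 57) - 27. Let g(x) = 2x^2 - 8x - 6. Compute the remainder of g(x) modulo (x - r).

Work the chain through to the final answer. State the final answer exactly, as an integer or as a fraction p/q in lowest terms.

Part 1: total draws C(10,2) = 45; favorable C(3,2) = 3; P = 1/15; answer 1/15
Part 2: B1 = 1/15; threaded value p + q = 16; m = 12552; 12552 = 2^3 * 3 * 523; sigma = (1 + 2 + 4 + 8) * (1 + 3) * (1 + 523) = 15 * 4 * 524 = 31440; answer 31440
Part 3: B2 = 31440; r = 6; remainder = value at the root: 2*(6)^2 - 8*(6)^1 - 6 = (72) + (-48) + (-6) = 18; answer 18

18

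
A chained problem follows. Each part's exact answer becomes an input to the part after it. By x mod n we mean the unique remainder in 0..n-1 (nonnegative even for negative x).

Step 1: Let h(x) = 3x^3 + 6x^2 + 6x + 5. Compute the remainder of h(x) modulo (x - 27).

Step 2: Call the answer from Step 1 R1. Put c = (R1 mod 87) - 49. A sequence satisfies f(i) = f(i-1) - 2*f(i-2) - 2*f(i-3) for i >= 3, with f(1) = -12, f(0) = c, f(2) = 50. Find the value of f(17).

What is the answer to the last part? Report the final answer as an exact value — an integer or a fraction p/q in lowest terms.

-128860

Step 1: remainder = value at the root: 3*(27)^3 + 6*(27)^2 + 6*(27)^1 + 5 = (59049) + (4374) + (162) + (5) = 63590; answer 63590
Step 2: R1 = 63590; c = 31; f(3) = 1*(50) - 2*(-12) - 2*(31) = 12; iterating: f(3)=12, f(4)=-64, f(5)=-188, f(6)=-84, f(7)=420, f(8)=964, f(9)=292, f(10)=-2476, f(11)=-4988, f(12)=-620, f(13)=14308, f(14)=25524, f(15)=-1852, f(16)=-81516, f(17)=-128860; answer -128860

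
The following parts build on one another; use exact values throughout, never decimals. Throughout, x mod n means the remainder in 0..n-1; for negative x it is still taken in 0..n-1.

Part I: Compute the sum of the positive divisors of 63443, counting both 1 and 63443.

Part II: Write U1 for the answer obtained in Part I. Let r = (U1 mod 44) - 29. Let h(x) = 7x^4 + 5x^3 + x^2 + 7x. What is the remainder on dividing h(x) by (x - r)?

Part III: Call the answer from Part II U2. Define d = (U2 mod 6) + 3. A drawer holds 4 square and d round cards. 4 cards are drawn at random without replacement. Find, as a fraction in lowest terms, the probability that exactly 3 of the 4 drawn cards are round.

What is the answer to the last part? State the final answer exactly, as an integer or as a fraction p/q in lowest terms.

Part I: 63443 is prime, so its only divisors are 1 and 63443; sigma = 1 + 63443 = 63444; answer 63444
Part II: U1 = 63444; r = 11; remainder = value at the root: 7*(11)^4 + 5*(11)^3 + 1*(11)^2 + 7*(11)^1 = (102487) + (6655) + (121) + (77) = 109340; answer 109340
Part III: U2 = 109340; d = 5; total draws C(9,4) = 126; favorable C(5,3)*C(4,1) = 40; P = 20/63; answer 20/63

20/63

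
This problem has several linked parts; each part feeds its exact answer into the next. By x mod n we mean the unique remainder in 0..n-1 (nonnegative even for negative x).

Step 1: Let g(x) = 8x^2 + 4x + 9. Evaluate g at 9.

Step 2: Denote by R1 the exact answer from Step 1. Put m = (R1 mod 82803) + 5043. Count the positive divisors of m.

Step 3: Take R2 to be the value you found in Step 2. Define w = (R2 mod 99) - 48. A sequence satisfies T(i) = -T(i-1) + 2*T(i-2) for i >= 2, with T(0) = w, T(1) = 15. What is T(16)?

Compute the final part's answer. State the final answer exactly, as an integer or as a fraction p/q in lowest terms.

Step 1: 8*(9)^2 + 4*(9)^1 + 9 = (648) + (36) + (9) = 693; answer 693
Step 2: R1 = 693; m = 5736; 5736 = 2^3 * 3 * 239; number of divisors = (3+1) * (1+1) * (1+1) = 16; answer 16
Step 3: R2 = 16; w = -32; T(2) = -1*(15) + 2*(-32) = -79; iterating: T(2)=-79, T(3)=109, T(4)=-267, T(5)=485, T(6)=-1019, T(7)=1989, T(8)=-4027, T(9)=8005, T(10)=-16059, T(11)=32069, T(12)=-64187, T(13)=128325, T(14)=-256699, T(15)=513349, T(16)=-1026747; answer -1026747

-1026747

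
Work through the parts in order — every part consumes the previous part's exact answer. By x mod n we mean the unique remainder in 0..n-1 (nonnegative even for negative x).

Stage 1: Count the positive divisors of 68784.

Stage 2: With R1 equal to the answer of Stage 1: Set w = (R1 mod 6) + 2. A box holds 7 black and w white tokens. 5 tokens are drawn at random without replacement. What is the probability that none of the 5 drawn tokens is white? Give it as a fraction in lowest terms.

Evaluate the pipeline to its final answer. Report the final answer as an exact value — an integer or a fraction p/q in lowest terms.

1/22

Stage 1: 68784 = 2^4 * 3 * 1433; number of divisors = (4+1) * (1+1) * (1+1) = 20; answer 20
Stage 2: R1 = 20; w = 4; total draws C(11,5) = 462; favorable C(7,5) = 21; P = 1/22; answer 1/22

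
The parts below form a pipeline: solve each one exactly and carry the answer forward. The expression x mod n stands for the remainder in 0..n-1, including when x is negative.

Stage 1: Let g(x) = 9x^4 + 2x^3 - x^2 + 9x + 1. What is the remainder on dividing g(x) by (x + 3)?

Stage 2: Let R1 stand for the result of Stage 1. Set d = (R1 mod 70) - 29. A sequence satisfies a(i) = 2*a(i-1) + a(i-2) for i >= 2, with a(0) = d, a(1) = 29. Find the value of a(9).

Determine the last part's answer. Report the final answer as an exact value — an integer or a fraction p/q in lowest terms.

Stage 1: remainder = value at the root: 9*(-3)^4 + 2*(-3)^3 - 1*(-3)^2 + 9*(-3)^1 + 1 = (729) + (-54) + (-9) + (-27) + (1) = 640; answer 640
Stage 2: R1 = 640; d = -19; a(2) = 2*(29) + 1*(-19) = 39; iterating: a(2)=39, a(3)=107, a(4)=253, a(5)=613, a(6)=1479, a(7)=3571, a(8)=8621, a(9)=20813; answer 20813

20813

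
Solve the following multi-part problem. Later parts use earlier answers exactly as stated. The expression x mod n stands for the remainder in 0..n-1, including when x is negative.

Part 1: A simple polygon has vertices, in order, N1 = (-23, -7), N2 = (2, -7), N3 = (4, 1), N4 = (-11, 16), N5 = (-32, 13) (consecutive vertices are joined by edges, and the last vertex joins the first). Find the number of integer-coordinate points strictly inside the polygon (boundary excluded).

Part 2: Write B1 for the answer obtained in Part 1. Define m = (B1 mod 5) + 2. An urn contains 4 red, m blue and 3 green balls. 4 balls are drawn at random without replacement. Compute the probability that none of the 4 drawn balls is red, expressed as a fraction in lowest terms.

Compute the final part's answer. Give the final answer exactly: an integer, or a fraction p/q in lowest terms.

126/715

Part 1: cross terms: (-23*-7 - 2*-7)=175, (2*1 - 4*-7)=30, (4*16 - -11*1)=75, (-11*13 - -32*16)=369, (-32*-7 - -23*13)=523; twice the area = |1172| = 1172; area = 586; boundary points = 25 + 2 + 15 + 3 + 1 = 46; strictly interior points = area - boundary/2 + 1 = 564; answer 564
Part 2: B1 = 564; m = 6; total draws C(13,4) = 715; favorable C(9,4) = 126; P = 126/715; answer 126/715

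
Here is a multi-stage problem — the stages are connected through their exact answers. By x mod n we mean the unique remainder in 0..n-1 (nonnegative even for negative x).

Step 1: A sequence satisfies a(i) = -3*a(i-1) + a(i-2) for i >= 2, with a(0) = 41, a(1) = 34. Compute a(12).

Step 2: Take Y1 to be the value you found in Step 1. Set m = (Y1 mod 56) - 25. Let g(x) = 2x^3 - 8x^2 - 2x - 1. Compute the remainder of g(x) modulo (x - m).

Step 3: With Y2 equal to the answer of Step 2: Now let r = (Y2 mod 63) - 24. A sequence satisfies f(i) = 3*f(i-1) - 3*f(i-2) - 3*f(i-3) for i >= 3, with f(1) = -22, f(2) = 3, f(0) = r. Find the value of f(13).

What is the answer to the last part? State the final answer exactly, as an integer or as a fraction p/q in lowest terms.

-13932

Step 1: a(2) = -3*(34) + 1*(41) = -61; iterating: a(2)=-61, a(3)=217, a(4)=-712, a(5)=2353, a(6)=-7771, a(7)=25666, a(8)=-84769, a(9)=279973, a(10)=-924688, a(11)=3054037, a(12)=-10086799; answer -10086799
Step 2: Y1 = -10086799; m = 8; remainder = value at the root: 2*(8)^3 - 8*(8)^2 - 2*(8)^1 - 1 = (1024) + (-512) + (-16) + (-1) = 495; answer 495
Step 3: Y2 = 495; r = 30; f(3) = 3*(3) - 3*(-22) - 3*(30) = -15; iterating: f(3)=-15, f(4)=12, f(5)=72, f(6)=225, f(7)=423, f(8)=378, f(9)=-810, f(10)=-4833, f(11)=-13203, f(12)=-22680, f(13)=-13932; answer -13932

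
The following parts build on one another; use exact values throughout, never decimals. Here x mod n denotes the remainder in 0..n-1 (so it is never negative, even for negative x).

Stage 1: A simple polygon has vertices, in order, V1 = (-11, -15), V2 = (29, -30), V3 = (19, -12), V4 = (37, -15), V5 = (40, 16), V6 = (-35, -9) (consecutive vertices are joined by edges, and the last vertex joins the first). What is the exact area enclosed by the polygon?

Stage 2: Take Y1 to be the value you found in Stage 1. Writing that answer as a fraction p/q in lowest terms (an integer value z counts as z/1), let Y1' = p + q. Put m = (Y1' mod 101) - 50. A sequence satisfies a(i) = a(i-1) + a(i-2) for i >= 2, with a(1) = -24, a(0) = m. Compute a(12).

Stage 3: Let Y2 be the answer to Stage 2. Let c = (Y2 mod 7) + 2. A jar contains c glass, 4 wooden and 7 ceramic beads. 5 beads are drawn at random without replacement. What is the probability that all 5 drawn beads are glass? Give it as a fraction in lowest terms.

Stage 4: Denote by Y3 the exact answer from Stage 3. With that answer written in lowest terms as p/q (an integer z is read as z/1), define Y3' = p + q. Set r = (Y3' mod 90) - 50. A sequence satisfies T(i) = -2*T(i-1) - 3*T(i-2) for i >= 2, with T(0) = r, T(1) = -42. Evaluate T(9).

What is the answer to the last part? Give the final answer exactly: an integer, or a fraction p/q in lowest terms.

-4578

Stage 1: cross terms: (-11*-30 - 29*-15)=765, (29*-12 - 19*-30)=222, (19*-15 - 37*-12)=159, (37*16 - 40*-15)=1192, (40*-9 - -35*16)=200, (-35*-15 - -11*-9)=426; twice the area = |2964| = 2964; area = 1482; answer 1482
Stage 2: Y1 = 1482; threaded value p + q = 1483; m = 19; a(2) = 1*(-24) + 1*(19) = -5; iterating: a(2)=-5, a(3)=-29, a(4)=-34, a(5)=-63, a(6)=-97, a(7)=-160, a(8)=-257, a(9)=-417, a(10)=-674, a(11)=-1091, a(12)=-1765; answer -1765
Stage 3: Y2 = -1765; c = 8; total draws C(19,5) = 11628; favorable C(8,5) = 56; P = 14/2907; answer 14/2907
Stage 4: Y3 = 14/2907; threaded value p + q = 2921; r = -9; T(2) = -2*(-42) - 3*(-9) = 111; iterating: T(2)=111, T(3)=-96, T(4)=-141, T(5)=570, T(6)=-717, T(7)=-276, T(8)=2703, T(9)=-4578; answer -4578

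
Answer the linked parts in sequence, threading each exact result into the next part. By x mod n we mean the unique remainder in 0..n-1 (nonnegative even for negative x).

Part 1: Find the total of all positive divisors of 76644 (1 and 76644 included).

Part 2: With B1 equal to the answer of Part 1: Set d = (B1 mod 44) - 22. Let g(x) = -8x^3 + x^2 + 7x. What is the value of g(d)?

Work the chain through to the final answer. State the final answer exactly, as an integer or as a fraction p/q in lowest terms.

Part 1: 76644 = 2^2 * 3^2 * 2129; sigma = (1 + 2 + 4) * (1 + 3 + 9) * (1 + 2129) = 7 * 13 * 2130 = 193830; answer 193830
Part 2: B1 = 193830; d = -12; -8*(-12)^3 + 1*(-12)^2 + 7*(-12)^1 = (13824) + (144) + (-84) = 13884; answer 13884

13884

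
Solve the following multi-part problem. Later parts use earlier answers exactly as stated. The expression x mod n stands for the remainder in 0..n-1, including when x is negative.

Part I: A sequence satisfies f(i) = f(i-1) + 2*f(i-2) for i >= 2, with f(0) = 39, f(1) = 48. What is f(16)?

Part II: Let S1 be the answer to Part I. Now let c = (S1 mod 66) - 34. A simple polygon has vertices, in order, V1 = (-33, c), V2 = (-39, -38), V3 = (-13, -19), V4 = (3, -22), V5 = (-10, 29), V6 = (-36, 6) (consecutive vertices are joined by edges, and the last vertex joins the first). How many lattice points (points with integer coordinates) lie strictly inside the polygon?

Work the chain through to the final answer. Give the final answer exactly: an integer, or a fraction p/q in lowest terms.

Part I: f(2) = 1*(48) + 2*(39) = 126; iterating: f(2)=126, f(3)=222, f(4)=474, f(5)=918, f(6)=1866, f(7)=3702, f(8)=7434, f(9)=14838, f(10)=29706, f(11)=59382, f(12)=118794, f(13)=237558, f(14)=475146, f(15)=950262, f(16)=1900554; answer 1900554
Part II: S1 = 1900554; c = -16; cross terms: (-33*-38 - -39*-16)=630, (-39*-19 - -13*-38)=247, (-13*-22 - 3*-19)=343, (3*29 - -10*-22)=-133, (-10*6 - -36*29)=984, (-36*-16 - -33*6)=774; twice the area = |2845| = 2845; area = 2845/2; boundary points = 2 + 1 + 1 + 1 + 1 + 1 = 7; strictly interior points = area - boundary/2 + 1 = 1420; answer 1420

1420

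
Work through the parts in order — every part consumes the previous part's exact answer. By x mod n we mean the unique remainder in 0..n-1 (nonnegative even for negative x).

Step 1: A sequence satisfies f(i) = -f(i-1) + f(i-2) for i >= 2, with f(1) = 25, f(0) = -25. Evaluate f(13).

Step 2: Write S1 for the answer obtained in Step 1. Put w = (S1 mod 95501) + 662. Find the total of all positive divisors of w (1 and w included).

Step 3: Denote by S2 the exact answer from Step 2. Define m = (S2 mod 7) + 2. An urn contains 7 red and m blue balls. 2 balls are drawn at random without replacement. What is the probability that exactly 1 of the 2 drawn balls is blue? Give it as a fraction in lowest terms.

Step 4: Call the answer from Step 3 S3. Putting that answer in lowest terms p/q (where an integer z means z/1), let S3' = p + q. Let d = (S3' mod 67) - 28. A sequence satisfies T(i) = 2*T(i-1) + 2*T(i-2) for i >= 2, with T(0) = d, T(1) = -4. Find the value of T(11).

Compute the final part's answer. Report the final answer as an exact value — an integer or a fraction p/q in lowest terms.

Step 1: f(2) = -1*(25) + 1*(-25) = -50; iterating: f(2)=-50, f(3)=75, f(4)=-125, f(5)=200, f(6)=-325, f(7)=525, f(8)=-850, f(9)=1375, f(10)=-2225, f(11)=3600, f(12)=-5825, f(13)=9425; answer 9425
Step 2: S1 = 9425; w = 10087; 10087 = 7 * 11 * 131; sigma = (1 + 7) * (1 + 11) * (1 + 131) = 8 * 12 * 132 = 12672; answer 12672
Step 3: S2 = 12672; m = 4; total draws C(11,2) = 55; favorable C(4,1)*C(7,1) = 28; P = 28/55; answer 28/55
Step 4: S3 = 28/55; threaded value p + q = 83; d = -12; T(2) = 2*(-4) + 2*(-12) = -32; iterating: T(2)=-32, T(3)=-72, T(4)=-208, T(5)=-560, T(6)=-1536, T(7)=-4192, T(8)=-11456, T(9)=-31296, T(10)=-85504, T(11)=-233600; answer -233600

-233600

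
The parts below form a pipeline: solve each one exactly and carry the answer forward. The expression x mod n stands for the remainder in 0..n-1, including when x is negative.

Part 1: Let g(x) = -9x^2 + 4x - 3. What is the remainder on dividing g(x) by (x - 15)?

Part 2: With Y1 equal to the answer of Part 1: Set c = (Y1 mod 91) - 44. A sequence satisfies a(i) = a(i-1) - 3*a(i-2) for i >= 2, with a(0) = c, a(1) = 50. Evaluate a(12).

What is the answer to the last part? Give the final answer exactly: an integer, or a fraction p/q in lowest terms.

Part 1: remainder = value at the root: -9*(15)^2 + 4*(15)^1 - 3 = (-2025) + (60) + (-3) = -1968; answer -1968
Part 2: Y1 = -1968; c = -10; a(2) = 1*(50) - 3*(-10) = 80; iterating: a(2)=80, a(3)=-70, a(4)=-310, a(5)=-100, a(6)=830, a(7)=1130, a(8)=-1360, a(9)=-4750, a(10)=-670, a(11)=13580, a(12)=15590; answer 15590

15590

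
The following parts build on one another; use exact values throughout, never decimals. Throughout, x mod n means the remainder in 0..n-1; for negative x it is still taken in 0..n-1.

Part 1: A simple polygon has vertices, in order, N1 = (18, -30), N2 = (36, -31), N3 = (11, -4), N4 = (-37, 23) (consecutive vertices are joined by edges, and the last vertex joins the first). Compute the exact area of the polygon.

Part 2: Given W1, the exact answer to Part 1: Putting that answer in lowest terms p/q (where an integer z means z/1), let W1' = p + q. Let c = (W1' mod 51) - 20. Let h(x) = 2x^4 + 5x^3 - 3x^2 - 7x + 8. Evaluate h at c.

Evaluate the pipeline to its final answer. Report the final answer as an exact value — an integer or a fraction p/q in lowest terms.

Part 1: cross terms: (18*-31 - 36*-30)=522, (36*-4 - 11*-31)=197, (11*23 - -37*-4)=105, (-37*-30 - 18*23)=696; twice the area = |1520| = 1520; area = 760; answer 760
Part 2: W1 = 760; threaded value p + q = 761; c = 27; 2*(27)^4 + 5*(27)^3 - 3*(27)^2 - 7*(27)^1 + 8 = (1062882) + (98415) + (-2187) + (-189) + (8) = 1158929; answer 1158929

1158929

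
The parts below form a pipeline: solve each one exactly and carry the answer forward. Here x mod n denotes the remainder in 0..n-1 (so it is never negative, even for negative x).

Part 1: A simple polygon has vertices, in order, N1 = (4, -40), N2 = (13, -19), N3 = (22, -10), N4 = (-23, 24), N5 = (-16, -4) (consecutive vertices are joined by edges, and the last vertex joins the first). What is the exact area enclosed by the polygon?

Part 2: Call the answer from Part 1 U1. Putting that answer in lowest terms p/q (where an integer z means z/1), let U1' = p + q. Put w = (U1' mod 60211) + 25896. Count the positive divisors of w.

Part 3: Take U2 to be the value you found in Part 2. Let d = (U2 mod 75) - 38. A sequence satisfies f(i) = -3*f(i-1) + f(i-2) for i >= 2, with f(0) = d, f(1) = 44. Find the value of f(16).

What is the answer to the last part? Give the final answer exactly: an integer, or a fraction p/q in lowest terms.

-2816876392

Part 1: cross terms: (4*-19 - 13*-40)=444, (13*-10 - 22*-19)=288, (22*24 - -23*-10)=298, (-23*-4 - -16*24)=476, (-16*-40 - 4*-4)=656; twice the area = |2162| = 2162; area = 1081; answer 1081
Part 2: U1 = 1081; threaded value p + q = 1082; w = 26978; 26978 = 2 * 7 * 41 * 47; number of divisors = (1+1) * (1+1) * (1+1) * (1+1) = 16; answer 16
Part 3: U2 = 16; d = -22; f(2) = -3*(44) + 1*(-22) = -154; iterating: f(2)=-154, f(3)=506, f(4)=-1672, f(5)=5522, f(6)=-18238, f(7)=60236, f(8)=-198946, f(9)=657074, f(10)=-2170168, f(11)=7167578, f(12)=-23672902, f(13)=78186284, f(14)=-258231754, f(15)=852881546, f(16)=-2816876392; answer -2816876392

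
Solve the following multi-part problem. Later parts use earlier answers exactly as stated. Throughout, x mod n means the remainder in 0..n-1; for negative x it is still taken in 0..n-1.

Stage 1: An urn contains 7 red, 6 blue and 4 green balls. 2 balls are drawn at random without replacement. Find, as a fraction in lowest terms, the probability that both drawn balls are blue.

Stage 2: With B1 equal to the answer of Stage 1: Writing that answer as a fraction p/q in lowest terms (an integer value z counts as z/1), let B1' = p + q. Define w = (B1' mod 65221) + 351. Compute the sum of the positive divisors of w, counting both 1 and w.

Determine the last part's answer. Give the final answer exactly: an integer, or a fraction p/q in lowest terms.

756

Stage 1: total draws C(17,2) = 136; favorable C(6,2) = 15; P = 15/136; answer 15/136
Stage 2: B1 = 15/136; threaded value p + q = 151; w = 502; 502 = 2 * 251; sigma = (1 + 2) * (1 + 251) = 3 * 252 = 756; answer 756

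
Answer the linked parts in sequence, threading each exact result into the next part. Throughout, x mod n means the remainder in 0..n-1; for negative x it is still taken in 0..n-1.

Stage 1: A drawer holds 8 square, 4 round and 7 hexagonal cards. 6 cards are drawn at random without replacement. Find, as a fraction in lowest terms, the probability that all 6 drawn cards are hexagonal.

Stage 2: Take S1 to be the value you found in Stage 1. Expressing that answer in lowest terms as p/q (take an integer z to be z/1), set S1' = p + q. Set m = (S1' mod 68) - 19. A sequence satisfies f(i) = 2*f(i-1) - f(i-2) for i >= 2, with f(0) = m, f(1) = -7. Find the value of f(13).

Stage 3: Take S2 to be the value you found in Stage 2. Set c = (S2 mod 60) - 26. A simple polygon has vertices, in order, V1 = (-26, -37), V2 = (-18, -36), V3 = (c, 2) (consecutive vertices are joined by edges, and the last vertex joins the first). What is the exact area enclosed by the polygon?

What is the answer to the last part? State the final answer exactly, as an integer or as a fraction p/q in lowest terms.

307/2

Stage 1: total draws C(19,6) = 27132; favorable C(7,6) = 7; P = 1/3876; answer 1/3876
Stage 2: S1 = 1/3876; threaded value p + q = 3877; m = -18; f(2) = 2*(-7) - 1*(-18) = 4; iterating: f(2)=4, f(3)=15, f(4)=26, f(5)=37, f(6)=48, f(7)=59, f(8)=70, f(9)=81, f(10)=92, f(11)=103, f(12)=114, f(13)=125; answer 125
Stage 3: S2 = 125; c = -21; cross terms: (-26*-36 - -18*-37)=270, (-18*2 - -21*-36)=-792, (-21*-37 - -26*2)=829; twice the area = |307| = 307; area = 307/2; answer 307/2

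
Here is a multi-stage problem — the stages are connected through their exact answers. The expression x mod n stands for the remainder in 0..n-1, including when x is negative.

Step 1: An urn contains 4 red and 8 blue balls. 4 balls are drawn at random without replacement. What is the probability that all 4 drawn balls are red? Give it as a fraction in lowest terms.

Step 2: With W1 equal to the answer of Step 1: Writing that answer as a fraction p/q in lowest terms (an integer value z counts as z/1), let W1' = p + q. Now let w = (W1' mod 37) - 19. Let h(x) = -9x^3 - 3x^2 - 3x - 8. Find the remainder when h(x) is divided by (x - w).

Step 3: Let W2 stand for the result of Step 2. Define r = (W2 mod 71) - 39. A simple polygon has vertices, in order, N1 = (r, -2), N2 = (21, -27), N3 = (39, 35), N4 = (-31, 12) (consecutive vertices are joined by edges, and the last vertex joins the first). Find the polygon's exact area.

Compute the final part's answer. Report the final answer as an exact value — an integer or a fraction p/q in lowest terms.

3601/2

Step 1: total draws C(12,4) = 495; favorable C(4,4) = 1; P = 1/495; answer 1/495
Step 2: W1 = 1/495; threaded value p + q = 496; w = -4; remainder = value at the root: -9*(-4)^3 - 3*(-4)^2 - 3*(-4)^1 - 8 = (576) + (-48) + (12) + (-8) = 532; answer 532
Step 3: W2 = 532; r = -4; cross terms: (-4*-27 - 21*-2)=150, (21*35 - 39*-27)=1788, (39*12 - -31*35)=1553, (-31*-2 - -4*12)=110; twice the area = |3601| = 3601; area = 3601/2; answer 3601/2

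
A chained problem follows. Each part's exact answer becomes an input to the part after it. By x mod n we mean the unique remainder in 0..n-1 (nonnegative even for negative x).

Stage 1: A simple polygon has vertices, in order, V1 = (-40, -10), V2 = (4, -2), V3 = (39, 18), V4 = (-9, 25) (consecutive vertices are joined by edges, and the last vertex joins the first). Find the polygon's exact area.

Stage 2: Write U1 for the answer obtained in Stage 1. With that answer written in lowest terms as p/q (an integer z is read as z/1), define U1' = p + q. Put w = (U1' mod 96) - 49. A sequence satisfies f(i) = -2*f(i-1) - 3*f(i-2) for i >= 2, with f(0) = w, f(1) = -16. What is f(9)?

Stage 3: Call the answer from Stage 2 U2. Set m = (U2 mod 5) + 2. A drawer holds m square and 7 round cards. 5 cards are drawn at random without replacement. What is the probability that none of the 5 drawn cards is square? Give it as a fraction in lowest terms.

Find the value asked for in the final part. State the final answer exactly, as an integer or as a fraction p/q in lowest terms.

7/429

Stage 1: cross terms: (-40*-2 - 4*-10)=120, (4*18 - 39*-2)=150, (39*25 - -9*18)=1137, (-9*-10 - -40*25)=1090; twice the area = |2497| = 2497; area = 2497/2; answer 2497/2
Stage 2: U1 = 2497/2; threaded value p + q = 2499; w = -46; f(2) = -2*(-16) - 3*(-46) = 170; iterating: f(2)=170, f(3)=-292, f(4)=74, f(5)=728, f(6)=-1678, f(7)=1172, f(8)=2690, f(9)=-8896; answer -8896
Stage 3: U2 = -8896; m = 6; total draws C(13,5) = 1287; favorable C(7,5) = 21; P = 7/429; answer 7/429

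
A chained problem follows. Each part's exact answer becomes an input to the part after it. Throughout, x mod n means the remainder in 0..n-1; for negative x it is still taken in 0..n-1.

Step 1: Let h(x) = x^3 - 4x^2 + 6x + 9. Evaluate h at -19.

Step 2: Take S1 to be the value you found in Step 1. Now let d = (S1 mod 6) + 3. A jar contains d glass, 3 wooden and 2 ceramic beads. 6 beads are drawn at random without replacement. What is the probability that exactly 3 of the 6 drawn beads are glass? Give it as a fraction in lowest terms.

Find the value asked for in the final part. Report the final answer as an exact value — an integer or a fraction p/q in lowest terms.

Step 1: 1*(-19)^3 - 4*(-19)^2 + 6*(-19)^1 + 9 = (-6859) + (-1444) + (-114) + (9) = -8408; answer -8408
Step 2: S1 = -8408; d = 7; total draws C(12,6) = 924; favorable C(7,3)*C(5,3) = 350; P = 25/66; answer 25/66

25/66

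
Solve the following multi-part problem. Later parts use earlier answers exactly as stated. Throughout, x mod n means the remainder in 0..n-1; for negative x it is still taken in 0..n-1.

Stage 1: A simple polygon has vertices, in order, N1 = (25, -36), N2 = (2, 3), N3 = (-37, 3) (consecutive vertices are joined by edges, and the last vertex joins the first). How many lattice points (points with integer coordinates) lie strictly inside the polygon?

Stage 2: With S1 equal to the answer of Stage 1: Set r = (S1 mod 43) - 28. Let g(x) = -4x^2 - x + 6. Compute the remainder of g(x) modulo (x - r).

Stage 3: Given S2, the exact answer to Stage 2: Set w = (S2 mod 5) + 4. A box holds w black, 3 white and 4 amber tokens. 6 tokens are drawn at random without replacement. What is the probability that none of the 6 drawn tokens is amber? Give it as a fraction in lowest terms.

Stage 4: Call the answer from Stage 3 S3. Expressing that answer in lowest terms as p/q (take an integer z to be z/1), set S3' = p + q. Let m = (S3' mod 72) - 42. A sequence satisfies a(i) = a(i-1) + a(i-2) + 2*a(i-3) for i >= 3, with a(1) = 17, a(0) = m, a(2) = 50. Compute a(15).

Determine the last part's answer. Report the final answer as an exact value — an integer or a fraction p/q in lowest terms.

159121

Stage 1: cross terms: (25*3 - 2*-36)=147, (2*3 - -37*3)=117, (-37*-36 - 25*3)=1257; twice the area = |1521| = 1521; area = 1521/2; boundary points = 1 + 39 + 1 = 41; strictly interior points = area - boundary/2 + 1 = 741; answer 741
Stage 2: S1 = 741; r = -18; remainder = value at the root: -4*(-18)^2 - 1*(-18)^1 + 6 = (-1296) + (18) + (6) = -1272; answer -1272
Stage 3: S2 = -1272; w = 7; total draws C(14,6) = 3003; favorable C(10,6) = 210; P = 10/143; answer 10/143
Stage 4: S3 = 10/143; threaded value p + q = 153; m = -33; a(3) = 1*(50) + 1*(17) + 2*(-33) = 1; iterating: a(3)=1, a(4)=85, a(5)=186, a(6)=273, a(7)=629, a(8)=1274, a(9)=2449, a(10)=4981, a(11)=9978, a(12)=19857, a(13)=39797, a(14)=79610, a(15)=159121; answer 159121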